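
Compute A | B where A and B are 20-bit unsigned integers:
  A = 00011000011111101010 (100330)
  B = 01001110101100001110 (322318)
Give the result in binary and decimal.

Apply | to each column (1 where either bit is 1):
  00011000011111101010
| 01001110101100001110
----------------------
  01011110111111101110

Answer: 01011110111111101110 (389102)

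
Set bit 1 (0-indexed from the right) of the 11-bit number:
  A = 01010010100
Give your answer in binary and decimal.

Mask = 1 << 1 = 00000000010
Bit 1 of A is 0, so OR-ing with the mask flips it to 1.
  01010010100
| 00000000010
-------------
  01010010110

Answer: 01010010110 (662)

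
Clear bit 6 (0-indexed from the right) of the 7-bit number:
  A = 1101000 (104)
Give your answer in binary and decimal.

Mask = ~(1 << 6) = 0111111
Bit 6 of A is 1, so AND-ing with the mask clears it to 0.
  1101000
& 0111111
---------
  0101000

Answer: 0101000 (40)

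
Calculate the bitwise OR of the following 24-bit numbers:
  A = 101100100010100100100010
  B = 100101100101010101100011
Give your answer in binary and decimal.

Apply | to each column (1 where either bit is 1):
  101100100010100100100010
| 100101100101010101100011
--------------------------
  101101100111110101100011

Answer: 101101100111110101100011 (11959651)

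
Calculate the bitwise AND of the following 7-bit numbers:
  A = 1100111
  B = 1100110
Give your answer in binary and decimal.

Apply & to each column (1 only where both bits are 1):
  1100111
& 1100110
---------
  1100110

Answer: 1100110 (102)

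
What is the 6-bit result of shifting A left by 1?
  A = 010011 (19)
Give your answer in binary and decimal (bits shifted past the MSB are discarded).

Shift left by 1: drop the top 1 bit(s), append 1 zero(s) on the right.
  010011  ->  discard [0], keep [10011], append 0
= 100110

Answer: 100110 (38)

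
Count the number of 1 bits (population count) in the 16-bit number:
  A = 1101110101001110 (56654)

1101110101001110
1-bits at positions (from bit 0 = LSB): 1, 2, 3, 6, 8, 10, 11, 12, 14, 15
Count = 10

Answer: 10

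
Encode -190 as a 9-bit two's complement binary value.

1. Binary of +190:  010111110
2. Invert bits:     101000001
3. Add 1:           101000010

Answer: 101000010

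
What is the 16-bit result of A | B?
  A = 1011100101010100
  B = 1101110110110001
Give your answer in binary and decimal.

Apply | to each column (1 where either bit is 1):
  1011100101010100
| 1101110110110001
------------------
  1111110111110101

Answer: 1111110111110101 (65013)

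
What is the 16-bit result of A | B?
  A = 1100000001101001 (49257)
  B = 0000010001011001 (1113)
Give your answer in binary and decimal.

Apply | to each column (1 where either bit is 1):
  1100000001101001
| 0000010001011001
------------------
  1100010001111001

Answer: 1100010001111001 (50297)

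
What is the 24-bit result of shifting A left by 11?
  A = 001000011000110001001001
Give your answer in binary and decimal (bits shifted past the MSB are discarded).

Shift left by 11: drop the top 11 bit(s), append 11 zero(s) on the right.
  001000011000110001001001  ->  discard [00100001100], keep [0110001001001], append 00000000000
= 011000100100100000000000

Answer: 011000100100100000000000 (6440960)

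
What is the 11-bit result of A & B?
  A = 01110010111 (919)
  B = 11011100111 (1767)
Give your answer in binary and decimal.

Apply & to each column (1 only where both bits are 1):
  01110010111
& 11011100111
-------------
  01010000111

Answer: 01010000111 (647)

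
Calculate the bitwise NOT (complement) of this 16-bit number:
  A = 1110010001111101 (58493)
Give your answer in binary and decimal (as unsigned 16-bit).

Flip each bit (0->1, 1->0):
  1110010001111101
  0001101110000010

Answer: 0001101110000010 (7042)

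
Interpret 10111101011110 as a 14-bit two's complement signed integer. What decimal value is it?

MSB is 1, so the value is negative. Find the magnitude:
1. Invert bits:  01000010100001
2. Add 1:        01000010100010  = 4258
3. Apply sign:   -4258

Answer: -4258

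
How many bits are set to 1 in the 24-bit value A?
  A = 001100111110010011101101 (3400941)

001100111110010011101101
1-bits at positions (from bit 0 = LSB): 0, 2, 3, 5, 6, 7, 10, 13, 14, 15, 16, 17, 20, 21
Count = 14

Answer: 14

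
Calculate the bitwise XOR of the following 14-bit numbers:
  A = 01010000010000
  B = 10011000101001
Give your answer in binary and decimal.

Apply ^ to each column (1 where bits differ):
  01010000010000
^ 10011000101001
----------------
  11001000111001

Answer: 11001000111001 (12857)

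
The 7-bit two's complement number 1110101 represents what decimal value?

MSB is 1, so the value is negative. Find the magnitude:
1. Invert bits:  0001010
2. Add 1:        0001011  = 11
3. Apply sign:   -11

Answer: -11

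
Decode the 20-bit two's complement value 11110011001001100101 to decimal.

MSB is 1, so the value is negative. Find the magnitude:
1. Invert bits:  00001100110110011010
2. Add 1:        00001100110110011011  = 52635
3. Apply sign:   -52635

Answer: -52635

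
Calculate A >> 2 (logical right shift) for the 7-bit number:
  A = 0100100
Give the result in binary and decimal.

Logical shift right by 2: drop the bottom 2 bit(s), prepend 2 zero(s) on the left.
  0100100  ->  keep [01001], discard [00], prepend 00
= 0001001

Answer: 0001001 (9)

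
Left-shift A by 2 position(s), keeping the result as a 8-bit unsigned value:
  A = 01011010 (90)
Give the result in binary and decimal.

Shift left by 2: drop the top 2 bit(s), append 2 zero(s) on the right.
  01011010  ->  discard [01], keep [011010], append 00
= 01101000

Answer: 01101000 (104)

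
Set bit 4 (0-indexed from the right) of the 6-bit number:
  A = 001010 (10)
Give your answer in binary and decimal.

Mask = 1 << 4 = 010000
Bit 4 of A is 0, so OR-ing with the mask flips it to 1.
  001010
| 010000
--------
  011010

Answer: 011010 (26)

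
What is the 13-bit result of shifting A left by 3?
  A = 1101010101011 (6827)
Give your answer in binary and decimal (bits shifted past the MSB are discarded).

Shift left by 3: drop the top 3 bit(s), append 3 zero(s) on the right.
  1101010101011  ->  discard [110], keep [1010101011], append 000
= 1010101011000

Answer: 1010101011000 (5464)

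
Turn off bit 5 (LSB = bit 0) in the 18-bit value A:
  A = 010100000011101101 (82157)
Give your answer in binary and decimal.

Mask = ~(1 << 5) = 111111111111011111
Bit 5 of A is 1, so AND-ing with the mask clears it to 0.
  010100000011101101
& 111111111111011111
--------------------
  010100000011001101

Answer: 010100000011001101 (82125)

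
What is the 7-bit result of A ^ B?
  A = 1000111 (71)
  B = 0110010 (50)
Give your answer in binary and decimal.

Apply ^ to each column (1 where bits differ):
  1000111
^ 0110010
---------
  1110101

Answer: 1110101 (117)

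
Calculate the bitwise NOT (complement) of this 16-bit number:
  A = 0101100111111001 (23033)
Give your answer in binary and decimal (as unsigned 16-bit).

Flip each bit (0->1, 1->0):
  0101100111111001
  1010011000000110

Answer: 1010011000000110 (42502)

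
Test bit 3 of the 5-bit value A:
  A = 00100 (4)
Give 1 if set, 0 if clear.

Bit 3 is the 4th from the right.
  00100
   ^
That bit is 0.

Answer: 0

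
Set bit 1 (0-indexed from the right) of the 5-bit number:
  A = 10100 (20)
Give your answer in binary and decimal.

Mask = 1 << 1 = 00010
Bit 1 of A is 0, so OR-ing with the mask flips it to 1.
  10100
| 00010
-------
  10110

Answer: 10110 (22)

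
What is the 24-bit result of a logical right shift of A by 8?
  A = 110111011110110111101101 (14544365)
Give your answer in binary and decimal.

Logical shift right by 8: drop the bottom 8 bit(s), prepend 8 zero(s) on the left.
  110111011110110111101101  ->  keep [1101110111101101], discard [11101101], prepend 00000000
= 000000001101110111101101

Answer: 000000001101110111101101 (56813)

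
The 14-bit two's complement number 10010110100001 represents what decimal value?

MSB is 1, so the value is negative. Find the magnitude:
1. Invert bits:  01101001011110
2. Add 1:        01101001011111  = 6751
3. Apply sign:   -6751

Answer: -6751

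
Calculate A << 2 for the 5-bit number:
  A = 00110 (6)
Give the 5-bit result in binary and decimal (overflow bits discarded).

Shift left by 2: drop the top 2 bit(s), append 2 zero(s) on the right.
  00110  ->  discard [00], keep [110], append 00
= 11000

Answer: 11000 (24)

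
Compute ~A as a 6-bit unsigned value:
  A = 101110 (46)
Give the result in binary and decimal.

Flip each bit (0->1, 1->0):
  101110
  010001

Answer: 010001 (17)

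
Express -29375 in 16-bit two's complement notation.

1. Binary of +29375:  0111001010111111
2. Invert bits:     1000110101000000
3. Add 1:           1000110101000001

Answer: 1000110101000001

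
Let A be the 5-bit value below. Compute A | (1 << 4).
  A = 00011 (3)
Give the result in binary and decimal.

Mask = 1 << 4 = 10000
Bit 4 of A is 0, so OR-ing with the mask flips it to 1.
  00011
| 10000
-------
  10011

Answer: 10011 (19)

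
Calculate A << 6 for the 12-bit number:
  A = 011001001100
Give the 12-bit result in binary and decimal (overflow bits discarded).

Shift left by 6: drop the top 6 bit(s), append 6 zero(s) on the right.
  011001001100  ->  discard [011001], keep [001100], append 000000
= 001100000000

Answer: 001100000000 (768)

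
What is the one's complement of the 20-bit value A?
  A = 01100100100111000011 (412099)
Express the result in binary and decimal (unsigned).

Flip each bit (0->1, 1->0):
  01100100100111000011
  10011011011000111100

Answer: 10011011011000111100 (636476)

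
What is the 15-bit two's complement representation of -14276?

1. Binary of +14276:  011011111000100
2. Invert bits:     100100000111011
3. Add 1:           100100000111100

Answer: 100100000111100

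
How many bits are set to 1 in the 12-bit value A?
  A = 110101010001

110101010001
1-bits at positions (from bit 0 = LSB): 0, 4, 6, 8, 10, 11
Count = 6

Answer: 6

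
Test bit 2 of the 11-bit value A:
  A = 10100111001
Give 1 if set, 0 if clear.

Bit 2 is the 3rd from the right.
  10100111001
          ^
That bit is 0.

Answer: 0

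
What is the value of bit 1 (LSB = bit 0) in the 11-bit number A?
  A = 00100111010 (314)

Bit 1 is the 2nd from the right.
  00100111010
           ^
That bit is 1.

Answer: 1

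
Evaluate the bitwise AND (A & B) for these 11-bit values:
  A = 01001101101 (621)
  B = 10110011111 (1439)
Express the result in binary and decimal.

Apply & to each column (1 only where both bits are 1):
  01001101101
& 10110011111
-------------
  00000001101

Answer: 00000001101 (13)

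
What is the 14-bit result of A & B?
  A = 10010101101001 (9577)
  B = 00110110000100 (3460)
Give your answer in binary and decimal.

Apply & to each column (1 only where both bits are 1):
  10010101101001
& 00110110000100
----------------
  00010100000000

Answer: 00010100000000 (1280)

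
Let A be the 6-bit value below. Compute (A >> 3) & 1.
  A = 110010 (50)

Bit 3 is the 4th from the right.
  110010
    ^
That bit is 0.

Answer: 0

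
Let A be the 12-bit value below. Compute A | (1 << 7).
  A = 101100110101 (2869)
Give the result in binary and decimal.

Mask = 1 << 7 = 000010000000
Bit 7 of A is 0, so OR-ing with the mask flips it to 1.
  101100110101
| 000010000000
--------------
  101110110101

Answer: 101110110101 (2997)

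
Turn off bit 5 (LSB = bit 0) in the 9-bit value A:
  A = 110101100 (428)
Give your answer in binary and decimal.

Mask = ~(1 << 5) = 111011111
Bit 5 of A is 1, so AND-ing with the mask clears it to 0.
  110101100
& 111011111
-----------
  110001100

Answer: 110001100 (396)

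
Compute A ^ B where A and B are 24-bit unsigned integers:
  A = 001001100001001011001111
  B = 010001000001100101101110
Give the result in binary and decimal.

Apply ^ to each column (1 where bits differ):
  001001100001001011001111
^ 010001000001100101101110
--------------------------
  011000100000101110100001

Answer: 011000100000101110100001 (6425505)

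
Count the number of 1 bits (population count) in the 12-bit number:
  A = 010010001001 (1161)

010010001001
1-bits at positions (from bit 0 = LSB): 0, 3, 7, 10
Count = 4

Answer: 4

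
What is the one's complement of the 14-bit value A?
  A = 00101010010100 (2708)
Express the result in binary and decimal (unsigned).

Flip each bit (0->1, 1->0):
  00101010010100
  11010101101011

Answer: 11010101101011 (13675)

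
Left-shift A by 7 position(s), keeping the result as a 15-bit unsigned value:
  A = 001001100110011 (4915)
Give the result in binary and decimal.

Shift left by 7: drop the top 7 bit(s), append 7 zero(s) on the right.
  001001100110011  ->  discard [0010011], keep [00110011], append 0000000
= 001100110000000

Answer: 001100110000000 (6528)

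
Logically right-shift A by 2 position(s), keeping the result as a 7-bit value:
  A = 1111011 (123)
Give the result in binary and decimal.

Logical shift right by 2: drop the bottom 2 bit(s), prepend 2 zero(s) on the left.
  1111011  ->  keep [11110], discard [11], prepend 00
= 0011110

Answer: 0011110 (30)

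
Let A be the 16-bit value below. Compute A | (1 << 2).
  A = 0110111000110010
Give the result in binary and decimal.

Mask = 1 << 2 = 0000000000000100
Bit 2 of A is 0, so OR-ing with the mask flips it to 1.
  0110111000110010
| 0000000000000100
------------------
  0110111000110110

Answer: 0110111000110110 (28214)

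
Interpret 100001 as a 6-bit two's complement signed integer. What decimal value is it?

MSB is 1, so the value is negative. Find the magnitude:
1. Invert bits:  011110
2. Add 1:        011111  = 31
3. Apply sign:   -31

Answer: -31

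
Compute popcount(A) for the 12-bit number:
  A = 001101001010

001101001010
1-bits at positions (from bit 0 = LSB): 1, 3, 6, 8, 9
Count = 5

Answer: 5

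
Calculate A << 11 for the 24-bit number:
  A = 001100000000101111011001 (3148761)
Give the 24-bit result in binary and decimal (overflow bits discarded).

Shift left by 11: drop the top 11 bit(s), append 11 zero(s) on the right.
  001100000000101111011001  ->  discard [00110000000], keep [0101111011001], append 00000000000
= 010111101100100000000000

Answer: 010111101100100000000000 (6211584)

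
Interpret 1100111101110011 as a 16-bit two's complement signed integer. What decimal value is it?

MSB is 1, so the value is negative. Find the magnitude:
1. Invert bits:  0011000010001100
2. Add 1:        0011000010001101  = 12429
3. Apply sign:   -12429

Answer: -12429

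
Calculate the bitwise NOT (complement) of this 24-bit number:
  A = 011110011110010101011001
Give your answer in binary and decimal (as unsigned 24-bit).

Flip each bit (0->1, 1->0):
  011110011110010101011001
  100001100001101010100110

Answer: 100001100001101010100110 (8788646)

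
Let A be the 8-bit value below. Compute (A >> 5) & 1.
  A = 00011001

Bit 5 is the 6th from the right.
  00011001
    ^
That bit is 0.

Answer: 0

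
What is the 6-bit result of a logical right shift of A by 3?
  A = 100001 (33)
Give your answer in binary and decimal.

Logical shift right by 3: drop the bottom 3 bit(s), prepend 3 zero(s) on the left.
  100001  ->  keep [100], discard [001], prepend 000
= 000100

Answer: 000100 (4)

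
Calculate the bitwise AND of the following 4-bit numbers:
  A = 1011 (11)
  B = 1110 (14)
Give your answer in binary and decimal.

Apply & to each column (1 only where both bits are 1):
  1011
& 1110
------
  1010

Answer: 1010 (10)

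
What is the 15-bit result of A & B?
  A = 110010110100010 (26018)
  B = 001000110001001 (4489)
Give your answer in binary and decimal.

Apply & to each column (1 only where both bits are 1):
  110010110100010
& 001000110001001
-----------------
  000000110000000

Answer: 000000110000000 (384)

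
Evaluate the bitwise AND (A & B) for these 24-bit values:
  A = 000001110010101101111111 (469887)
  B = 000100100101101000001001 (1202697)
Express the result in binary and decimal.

Apply & to each column (1 only where both bits are 1):
  000001110010101101111111
& 000100100101101000001001
--------------------------
  000000100000101000001001

Answer: 000000100000101000001001 (133641)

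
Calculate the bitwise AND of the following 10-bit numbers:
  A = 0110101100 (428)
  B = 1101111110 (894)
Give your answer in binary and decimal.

Apply & to each column (1 only where both bits are 1):
  0110101100
& 1101111110
------------
  0100101100

Answer: 0100101100 (300)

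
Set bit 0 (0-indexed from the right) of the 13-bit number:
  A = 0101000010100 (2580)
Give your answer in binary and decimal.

Mask = 1 << 0 = 0000000000001
Bit 0 of A is 0, so OR-ing with the mask flips it to 1.
  0101000010100
| 0000000000001
---------------
  0101000010101

Answer: 0101000010101 (2581)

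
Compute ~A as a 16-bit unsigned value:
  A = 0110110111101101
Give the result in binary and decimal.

Flip each bit (0->1, 1->0):
  0110110111101101
  1001001000010010

Answer: 1001001000010010 (37394)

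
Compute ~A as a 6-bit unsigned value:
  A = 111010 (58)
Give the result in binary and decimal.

Flip each bit (0->1, 1->0):
  111010
  000101

Answer: 000101 (5)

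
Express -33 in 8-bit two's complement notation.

1. Binary of +33:  00100001
2. Invert bits:     11011110
3. Add 1:           11011111

Answer: 11011111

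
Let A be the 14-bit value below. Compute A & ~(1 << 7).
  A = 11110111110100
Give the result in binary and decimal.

Mask = ~(1 << 7) = 11111101111111
Bit 7 of A is 1, so AND-ing with the mask clears it to 0.
  11110111110100
& 11111101111111
----------------
  11110101110100

Answer: 11110101110100 (15732)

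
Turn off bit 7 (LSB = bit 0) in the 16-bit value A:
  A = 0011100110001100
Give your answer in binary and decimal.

Mask = ~(1 << 7) = 1111111101111111
Bit 7 of A is 1, so AND-ing with the mask clears it to 0.
  0011100110001100
& 1111111101111111
------------------
  0011100100001100

Answer: 0011100100001100 (14604)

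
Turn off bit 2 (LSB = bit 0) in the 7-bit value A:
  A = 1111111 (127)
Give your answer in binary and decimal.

Mask = ~(1 << 2) = 1111011
Bit 2 of A is 1, so AND-ing with the mask clears it to 0.
  1111111
& 1111011
---------
  1111011

Answer: 1111011 (123)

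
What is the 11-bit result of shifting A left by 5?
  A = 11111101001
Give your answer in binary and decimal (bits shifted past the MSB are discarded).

Shift left by 5: drop the top 5 bit(s), append 5 zero(s) on the right.
  11111101001  ->  discard [11111], keep [101001], append 00000
= 10100100000

Answer: 10100100000 (1312)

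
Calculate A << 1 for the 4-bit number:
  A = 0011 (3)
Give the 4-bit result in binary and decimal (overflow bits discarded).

Shift left by 1: drop the top 1 bit(s), append 1 zero(s) on the right.
  0011  ->  discard [0], keep [011], append 0
= 0110

Answer: 0110 (6)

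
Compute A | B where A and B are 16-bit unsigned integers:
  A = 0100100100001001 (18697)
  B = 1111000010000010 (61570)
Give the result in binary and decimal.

Apply | to each column (1 where either bit is 1):
  0100100100001001
| 1111000010000010
------------------
  1111100110001011

Answer: 1111100110001011 (63883)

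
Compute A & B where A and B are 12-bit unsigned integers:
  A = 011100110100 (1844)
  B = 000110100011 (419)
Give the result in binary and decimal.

Apply & to each column (1 only where both bits are 1):
  011100110100
& 000110100011
--------------
  000100100000

Answer: 000100100000 (288)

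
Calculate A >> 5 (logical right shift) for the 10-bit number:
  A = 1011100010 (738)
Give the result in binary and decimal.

Logical shift right by 5: drop the bottom 5 bit(s), prepend 5 zero(s) on the left.
  1011100010  ->  keep [10111], discard [00010], prepend 00000
= 0000010111

Answer: 0000010111 (23)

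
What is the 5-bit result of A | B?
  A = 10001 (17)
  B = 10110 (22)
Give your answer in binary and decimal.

Apply | to each column (1 where either bit is 1):
  10001
| 10110
-------
  10111

Answer: 10111 (23)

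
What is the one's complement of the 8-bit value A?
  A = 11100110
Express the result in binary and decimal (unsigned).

Flip each bit (0->1, 1->0):
  11100110
  00011001

Answer: 00011001 (25)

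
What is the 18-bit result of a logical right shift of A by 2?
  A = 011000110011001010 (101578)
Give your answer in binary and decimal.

Logical shift right by 2: drop the bottom 2 bit(s), prepend 2 zero(s) on the left.
  011000110011001010  ->  keep [0110001100110010], discard [10], prepend 00
= 000110001100110010

Answer: 000110001100110010 (25394)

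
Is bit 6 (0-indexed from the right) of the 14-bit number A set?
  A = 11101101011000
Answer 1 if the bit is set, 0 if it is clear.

Bit 6 is the 7th from the right.
  11101101011000
         ^
That bit is 1.

Answer: 1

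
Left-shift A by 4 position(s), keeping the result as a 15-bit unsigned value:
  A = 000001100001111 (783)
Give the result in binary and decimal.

Shift left by 4: drop the top 4 bit(s), append 4 zero(s) on the right.
  000001100001111  ->  discard [0000], keep [01100001111], append 0000
= 011000011110000

Answer: 011000011110000 (12528)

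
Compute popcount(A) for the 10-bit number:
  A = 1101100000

1101100000
1-bits at positions (from bit 0 = LSB): 5, 6, 8, 9
Count = 4

Answer: 4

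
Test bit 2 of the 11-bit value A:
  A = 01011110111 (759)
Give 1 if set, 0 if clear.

Bit 2 is the 3rd from the right.
  01011110111
          ^
That bit is 1.

Answer: 1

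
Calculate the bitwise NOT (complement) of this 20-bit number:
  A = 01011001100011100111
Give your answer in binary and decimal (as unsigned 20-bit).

Flip each bit (0->1, 1->0):
  01011001100011100111
  10100110011100011000

Answer: 10100110011100011000 (681752)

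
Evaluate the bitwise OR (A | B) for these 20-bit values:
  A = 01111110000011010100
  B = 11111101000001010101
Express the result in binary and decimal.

Apply | to each column (1 where either bit is 1):
  01111110000011010100
| 11111101000001010101
----------------------
  11111111000011010101

Answer: 11111111000011010101 (1044693)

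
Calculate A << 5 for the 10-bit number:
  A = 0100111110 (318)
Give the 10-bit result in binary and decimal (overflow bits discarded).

Shift left by 5: drop the top 5 bit(s), append 5 zero(s) on the right.
  0100111110  ->  discard [01001], keep [11110], append 00000
= 1111000000

Answer: 1111000000 (960)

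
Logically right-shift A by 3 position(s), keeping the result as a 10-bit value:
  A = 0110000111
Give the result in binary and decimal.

Logical shift right by 3: drop the bottom 3 bit(s), prepend 3 zero(s) on the left.
  0110000111  ->  keep [0110000], discard [111], prepend 000
= 0000110000

Answer: 0000110000 (48)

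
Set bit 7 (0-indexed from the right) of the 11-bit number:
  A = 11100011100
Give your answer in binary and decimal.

Mask = 1 << 7 = 00010000000
Bit 7 of A is 0, so OR-ing with the mask flips it to 1.
  11100011100
| 00010000000
-------------
  11110011100

Answer: 11110011100 (1948)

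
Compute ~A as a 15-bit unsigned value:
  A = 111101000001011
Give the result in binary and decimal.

Flip each bit (0->1, 1->0):
  111101000001011
  000010111110100

Answer: 000010111110100 (1524)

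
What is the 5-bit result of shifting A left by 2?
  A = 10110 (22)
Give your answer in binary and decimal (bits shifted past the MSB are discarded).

Shift left by 2: drop the top 2 bit(s), append 2 zero(s) on the right.
  10110  ->  discard [10], keep [110], append 00
= 11000

Answer: 11000 (24)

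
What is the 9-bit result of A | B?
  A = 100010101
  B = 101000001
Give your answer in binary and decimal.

Apply | to each column (1 where either bit is 1):
  100010101
| 101000001
-----------
  101010101

Answer: 101010101 (341)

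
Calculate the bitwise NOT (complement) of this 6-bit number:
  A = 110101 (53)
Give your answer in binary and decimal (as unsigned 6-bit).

Flip each bit (0->1, 1->0):
  110101
  001010

Answer: 001010 (10)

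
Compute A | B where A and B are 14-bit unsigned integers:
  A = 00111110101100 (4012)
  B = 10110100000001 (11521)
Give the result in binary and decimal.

Apply | to each column (1 where either bit is 1):
  00111110101100
| 10110100000001
----------------
  10111110101101

Answer: 10111110101101 (12205)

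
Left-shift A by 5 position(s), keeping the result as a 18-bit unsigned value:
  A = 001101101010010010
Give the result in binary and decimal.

Shift left by 5: drop the top 5 bit(s), append 5 zero(s) on the right.
  001101101010010010  ->  discard [00110], keep [1101010010010], append 00000
= 110101001001000000

Answer: 110101001001000000 (217664)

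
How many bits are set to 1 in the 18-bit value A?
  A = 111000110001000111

111000110001000111
1-bits at positions (from bit 0 = LSB): 0, 1, 2, 6, 10, 11, 15, 16, 17
Count = 9

Answer: 9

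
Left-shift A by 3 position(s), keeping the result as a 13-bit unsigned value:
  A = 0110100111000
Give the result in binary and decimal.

Shift left by 3: drop the top 3 bit(s), append 3 zero(s) on the right.
  0110100111000  ->  discard [011], keep [0100111000], append 000
= 0100111000000

Answer: 0100111000000 (2496)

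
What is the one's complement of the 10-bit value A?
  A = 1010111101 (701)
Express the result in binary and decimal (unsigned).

Flip each bit (0->1, 1->0):
  1010111101
  0101000010

Answer: 0101000010 (322)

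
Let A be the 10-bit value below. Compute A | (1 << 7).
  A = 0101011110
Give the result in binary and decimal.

Mask = 1 << 7 = 0010000000
Bit 7 of A is 0, so OR-ing with the mask flips it to 1.
  0101011110
| 0010000000
------------
  0111011110

Answer: 0111011110 (478)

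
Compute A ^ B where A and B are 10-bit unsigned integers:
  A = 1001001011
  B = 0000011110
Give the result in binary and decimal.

Apply ^ to each column (1 where bits differ):
  1001001011
^ 0000011110
------------
  1001010101

Answer: 1001010101 (597)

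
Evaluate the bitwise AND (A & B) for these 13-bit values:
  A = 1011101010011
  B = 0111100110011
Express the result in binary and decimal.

Apply & to each column (1 only where both bits are 1):
  1011101010011
& 0111100110011
---------------
  0011100010011

Answer: 0011100010011 (1811)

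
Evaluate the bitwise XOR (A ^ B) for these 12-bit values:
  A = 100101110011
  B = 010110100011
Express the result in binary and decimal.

Apply ^ to each column (1 where bits differ):
  100101110011
^ 010110100011
--------------
  110011010000

Answer: 110011010000 (3280)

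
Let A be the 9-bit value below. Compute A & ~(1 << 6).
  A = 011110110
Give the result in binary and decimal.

Mask = ~(1 << 6) = 110111111
Bit 6 of A is 1, so AND-ing with the mask clears it to 0.
  011110110
& 110111111
-----------
  010110110

Answer: 010110110 (182)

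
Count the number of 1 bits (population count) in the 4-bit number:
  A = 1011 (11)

1011
1-bits at positions (from bit 0 = LSB): 0, 1, 3
Count = 3

Answer: 3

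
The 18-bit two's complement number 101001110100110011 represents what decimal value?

MSB is 1, so the value is negative. Find the magnitude:
1. Invert bits:  010110001011001100
2. Add 1:        010110001011001101  = 90829
3. Apply sign:   -90829

Answer: -90829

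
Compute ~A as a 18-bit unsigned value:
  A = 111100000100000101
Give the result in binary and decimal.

Flip each bit (0->1, 1->0):
  111100000100000101
  000011111011111010

Answer: 000011111011111010 (16122)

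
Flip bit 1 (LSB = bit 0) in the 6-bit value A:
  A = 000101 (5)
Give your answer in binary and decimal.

Mask = 1 << 1 = 000010
Bit 1 of A is 0; XOR with the mask flips it to 1.
  000101
^ 000010
--------
  000111

Answer: 000111 (7)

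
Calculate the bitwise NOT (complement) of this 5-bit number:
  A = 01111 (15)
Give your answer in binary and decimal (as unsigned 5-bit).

Flip each bit (0->1, 1->0):
  01111
  10000

Answer: 10000 (16)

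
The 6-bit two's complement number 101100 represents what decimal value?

MSB is 1, so the value is negative. Find the magnitude:
1. Invert bits:  010011
2. Add 1:        010100  = 20
3. Apply sign:   -20

Answer: -20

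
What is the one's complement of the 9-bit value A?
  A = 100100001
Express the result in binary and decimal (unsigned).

Flip each bit (0->1, 1->0):
  100100001
  011011110

Answer: 011011110 (222)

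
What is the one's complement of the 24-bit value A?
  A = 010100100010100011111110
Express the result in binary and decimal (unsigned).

Flip each bit (0->1, 1->0):
  010100100010100011111110
  101011011101011100000001

Answer: 101011011101011100000001 (11392769)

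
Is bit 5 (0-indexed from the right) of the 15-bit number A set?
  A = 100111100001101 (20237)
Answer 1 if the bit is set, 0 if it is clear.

Bit 5 is the 6th from the right.
  100111100001101
           ^
That bit is 0.

Answer: 0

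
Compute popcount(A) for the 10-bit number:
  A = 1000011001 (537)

1000011001
1-bits at positions (from bit 0 = LSB): 0, 3, 4, 9
Count = 4

Answer: 4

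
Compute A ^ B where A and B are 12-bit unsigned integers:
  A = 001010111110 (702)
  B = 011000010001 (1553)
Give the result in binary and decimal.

Apply ^ to each column (1 where bits differ):
  001010111110
^ 011000010001
--------------
  010010101111

Answer: 010010101111 (1199)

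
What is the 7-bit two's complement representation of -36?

1. Binary of +36:  0100100
2. Invert bits:     1011011
3. Add 1:           1011100

Answer: 1011100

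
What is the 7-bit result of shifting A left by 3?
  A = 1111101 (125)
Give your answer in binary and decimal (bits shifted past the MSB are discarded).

Shift left by 3: drop the top 3 bit(s), append 3 zero(s) on the right.
  1111101  ->  discard [111], keep [1101], append 000
= 1101000

Answer: 1101000 (104)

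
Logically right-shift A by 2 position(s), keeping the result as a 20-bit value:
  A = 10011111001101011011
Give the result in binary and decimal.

Logical shift right by 2: drop the bottom 2 bit(s), prepend 2 zero(s) on the left.
  10011111001101011011  ->  keep [100111110011010110], discard [11], prepend 00
= 00100111110011010110

Answer: 00100111110011010110 (163030)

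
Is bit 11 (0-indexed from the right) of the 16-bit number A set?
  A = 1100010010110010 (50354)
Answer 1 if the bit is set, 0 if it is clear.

Bit 11 is the 12th from the right.
  1100010010110010
      ^
That bit is 0.

Answer: 0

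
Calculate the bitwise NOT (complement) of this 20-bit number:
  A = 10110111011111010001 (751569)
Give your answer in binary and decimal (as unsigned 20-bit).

Flip each bit (0->1, 1->0):
  10110111011111010001
  01001000100000101110

Answer: 01001000100000101110 (297006)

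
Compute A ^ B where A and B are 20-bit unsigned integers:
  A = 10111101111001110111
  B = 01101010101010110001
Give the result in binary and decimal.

Apply ^ to each column (1 where bits differ):
  10111101111001110111
^ 01101010101010110001
----------------------
  11010111010011000110

Answer: 11010111010011000110 (881862)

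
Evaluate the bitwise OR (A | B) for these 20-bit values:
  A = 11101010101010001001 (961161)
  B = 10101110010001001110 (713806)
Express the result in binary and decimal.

Apply | to each column (1 where either bit is 1):
  11101010101010001001
| 10101110010001001110
----------------------
  11101110111011001111

Answer: 11101110111011001111 (978639)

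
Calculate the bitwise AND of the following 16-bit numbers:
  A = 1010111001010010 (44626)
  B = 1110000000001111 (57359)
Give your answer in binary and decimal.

Apply & to each column (1 only where both bits are 1):
  1010111001010010
& 1110000000001111
------------------
  1010000000000010

Answer: 1010000000000010 (40962)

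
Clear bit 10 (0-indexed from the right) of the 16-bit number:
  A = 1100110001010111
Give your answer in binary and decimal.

Mask = ~(1 << 10) = 1111101111111111
Bit 10 of A is 1, so AND-ing with the mask clears it to 0.
  1100110001010111
& 1111101111111111
------------------
  1100100001010111

Answer: 1100100001010111 (51287)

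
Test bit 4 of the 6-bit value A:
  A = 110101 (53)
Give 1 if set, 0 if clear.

Bit 4 is the 5th from the right.
  110101
   ^
That bit is 1.

Answer: 1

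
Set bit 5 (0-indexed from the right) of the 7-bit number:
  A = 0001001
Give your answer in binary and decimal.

Mask = 1 << 5 = 0100000
Bit 5 of A is 0, so OR-ing with the mask flips it to 1.
  0001001
| 0100000
---------
  0101001

Answer: 0101001 (41)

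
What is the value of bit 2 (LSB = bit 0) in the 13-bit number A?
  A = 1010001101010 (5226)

Bit 2 is the 3rd from the right.
  1010001101010
            ^
That bit is 0.

Answer: 0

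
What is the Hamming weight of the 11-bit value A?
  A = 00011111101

00011111101
1-bits at positions (from bit 0 = LSB): 0, 2, 3, 4, 5, 6, 7
Count = 7

Answer: 7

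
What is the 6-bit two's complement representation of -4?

1. Binary of +4:  000100
2. Invert bits:     111011
3. Add 1:           111100

Answer: 111100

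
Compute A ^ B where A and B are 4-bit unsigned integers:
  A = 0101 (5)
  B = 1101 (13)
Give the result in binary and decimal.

Apply ^ to each column (1 where bits differ):
  0101
^ 1101
------
  1000

Answer: 1000 (8)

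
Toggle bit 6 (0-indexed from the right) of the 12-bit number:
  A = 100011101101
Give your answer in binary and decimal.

Mask = 1 << 6 = 000001000000
Bit 6 of A is 1; XOR with the mask flips it to 0.
  100011101101
^ 000001000000
--------------
  100010101101

Answer: 100010101101 (2221)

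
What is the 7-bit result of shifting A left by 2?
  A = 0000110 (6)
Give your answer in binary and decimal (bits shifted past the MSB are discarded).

Shift left by 2: drop the top 2 bit(s), append 2 zero(s) on the right.
  0000110  ->  discard [00], keep [00110], append 00
= 0011000

Answer: 0011000 (24)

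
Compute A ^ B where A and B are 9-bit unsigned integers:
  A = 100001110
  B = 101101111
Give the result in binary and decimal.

Apply ^ to each column (1 where bits differ):
  100001110
^ 101101111
-----------
  001100001

Answer: 001100001 (97)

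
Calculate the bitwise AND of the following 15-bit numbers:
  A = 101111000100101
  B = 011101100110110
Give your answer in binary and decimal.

Apply & to each column (1 only where both bits are 1):
  101111000100101
& 011101100110110
-----------------
  001101000100100

Answer: 001101000100100 (6692)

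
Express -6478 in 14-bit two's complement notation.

1. Binary of +6478:  01100101001110
2. Invert bits:     10011010110001
3. Add 1:           10011010110010

Answer: 10011010110010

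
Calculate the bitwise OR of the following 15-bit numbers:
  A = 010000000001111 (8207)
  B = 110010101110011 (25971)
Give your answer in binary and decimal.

Apply | to each column (1 where either bit is 1):
  010000000001111
| 110010101110011
-----------------
  110010101111111

Answer: 110010101111111 (25983)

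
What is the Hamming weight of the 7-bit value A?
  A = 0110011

0110011
1-bits at positions (from bit 0 = LSB): 0, 1, 4, 5
Count = 4

Answer: 4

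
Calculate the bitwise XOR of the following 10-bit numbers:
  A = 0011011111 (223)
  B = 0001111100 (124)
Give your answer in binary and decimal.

Apply ^ to each column (1 where bits differ):
  0011011111
^ 0001111100
------------
  0010100011

Answer: 0010100011 (163)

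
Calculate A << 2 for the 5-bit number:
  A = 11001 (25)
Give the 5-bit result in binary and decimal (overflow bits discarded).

Shift left by 2: drop the top 2 bit(s), append 2 zero(s) on the right.
  11001  ->  discard [11], keep [001], append 00
= 00100

Answer: 00100 (4)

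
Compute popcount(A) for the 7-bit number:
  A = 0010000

0010000
1-bits at positions (from bit 0 = LSB): 4
Count = 1

Answer: 1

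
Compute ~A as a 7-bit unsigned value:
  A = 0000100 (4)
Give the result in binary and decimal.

Flip each bit (0->1, 1->0):
  0000100
  1111011

Answer: 1111011 (123)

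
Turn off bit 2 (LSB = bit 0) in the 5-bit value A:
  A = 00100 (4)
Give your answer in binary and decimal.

Mask = ~(1 << 2) = 11011
Bit 2 of A is 1, so AND-ing with the mask clears it to 0.
  00100
& 11011
-------
  00000

Answer: 00000 (0)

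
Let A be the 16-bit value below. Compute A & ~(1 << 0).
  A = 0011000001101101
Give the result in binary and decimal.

Mask = ~(1 << 0) = 1111111111111110
Bit 0 of A is 1, so AND-ing with the mask clears it to 0.
  0011000001101101
& 1111111111111110
------------------
  0011000001101100

Answer: 0011000001101100 (12396)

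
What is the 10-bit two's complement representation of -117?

1. Binary of +117:  0001110101
2. Invert bits:     1110001010
3. Add 1:           1110001011

Answer: 1110001011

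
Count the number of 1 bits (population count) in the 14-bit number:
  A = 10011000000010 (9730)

10011000000010
1-bits at positions (from bit 0 = LSB): 1, 9, 10, 13
Count = 4

Answer: 4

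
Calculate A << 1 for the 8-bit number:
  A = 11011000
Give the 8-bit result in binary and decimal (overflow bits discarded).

Shift left by 1: drop the top 1 bit(s), append 1 zero(s) on the right.
  11011000  ->  discard [1], keep [1011000], append 0
= 10110000

Answer: 10110000 (176)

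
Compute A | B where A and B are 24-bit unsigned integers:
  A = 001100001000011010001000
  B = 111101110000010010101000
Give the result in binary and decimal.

Apply | to each column (1 where either bit is 1):
  001100001000011010001000
| 111101110000010010101000
--------------------------
  111101111000011010101000

Answer: 111101111000011010101000 (16221864)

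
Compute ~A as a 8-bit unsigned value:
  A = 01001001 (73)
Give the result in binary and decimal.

Flip each bit (0->1, 1->0):
  01001001
  10110110

Answer: 10110110 (182)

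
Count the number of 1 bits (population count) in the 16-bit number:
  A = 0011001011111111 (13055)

0011001011111111
1-bits at positions (from bit 0 = LSB): 0, 1, 2, 3, 4, 5, 6, 7, 9, 12, 13
Count = 11

Answer: 11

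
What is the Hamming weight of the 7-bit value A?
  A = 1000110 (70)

1000110
1-bits at positions (from bit 0 = LSB): 1, 2, 6
Count = 3

Answer: 3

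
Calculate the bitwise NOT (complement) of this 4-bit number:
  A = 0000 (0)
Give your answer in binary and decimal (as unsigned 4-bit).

Flip each bit (0->1, 1->0):
  0000
  1111

Answer: 1111 (15)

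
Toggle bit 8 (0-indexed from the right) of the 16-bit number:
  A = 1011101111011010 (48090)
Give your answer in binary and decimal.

Mask = 1 << 8 = 0000000100000000
Bit 8 of A is 1; XOR with the mask flips it to 0.
  1011101111011010
^ 0000000100000000
------------------
  1011101011011010

Answer: 1011101011011010 (47834)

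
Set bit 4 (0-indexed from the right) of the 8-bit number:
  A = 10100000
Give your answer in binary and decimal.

Mask = 1 << 4 = 00010000
Bit 4 of A is 0, so OR-ing with the mask flips it to 1.
  10100000
| 00010000
----------
  10110000

Answer: 10110000 (176)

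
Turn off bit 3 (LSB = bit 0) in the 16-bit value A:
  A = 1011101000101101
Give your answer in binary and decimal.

Mask = ~(1 << 3) = 1111111111110111
Bit 3 of A is 1, so AND-ing with the mask clears it to 0.
  1011101000101101
& 1111111111110111
------------------
  1011101000100101

Answer: 1011101000100101 (47653)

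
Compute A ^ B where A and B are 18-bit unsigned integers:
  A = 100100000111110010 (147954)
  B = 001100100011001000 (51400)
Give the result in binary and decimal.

Apply ^ to each column (1 where bits differ):
  100100000111110010
^ 001100100011001000
--------------------
  101000100100111010

Answer: 101000100100111010 (166202)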